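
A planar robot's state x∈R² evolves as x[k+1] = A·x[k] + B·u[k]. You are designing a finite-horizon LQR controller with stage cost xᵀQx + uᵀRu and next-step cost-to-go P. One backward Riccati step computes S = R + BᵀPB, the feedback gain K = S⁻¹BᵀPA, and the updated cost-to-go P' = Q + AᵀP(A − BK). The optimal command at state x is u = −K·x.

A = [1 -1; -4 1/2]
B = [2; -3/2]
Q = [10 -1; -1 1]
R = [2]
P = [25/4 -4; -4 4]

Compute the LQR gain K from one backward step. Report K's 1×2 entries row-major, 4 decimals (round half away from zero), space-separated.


1.2417 -0.4250

BᵀP = [18.5000 -14.0000]
S = R + BᵀPB = [2] + [58.0000] = [60.0000]
BᵀPA = [74.5000 -25.5000]
K = S⁻¹·BᵀPA = [1.2417 -0.4250]
A−BK = [-1.4833 -0.1500; -2.1375 -0.1375]
AᵀP(A−BK) = [9.7458 -0.5875; -0.5875 0.4125]
P' = Q + AᵀP(A−BK) = [19.7458 -1.5875; -1.5875 1.4125]
tr(P') = 21.1583


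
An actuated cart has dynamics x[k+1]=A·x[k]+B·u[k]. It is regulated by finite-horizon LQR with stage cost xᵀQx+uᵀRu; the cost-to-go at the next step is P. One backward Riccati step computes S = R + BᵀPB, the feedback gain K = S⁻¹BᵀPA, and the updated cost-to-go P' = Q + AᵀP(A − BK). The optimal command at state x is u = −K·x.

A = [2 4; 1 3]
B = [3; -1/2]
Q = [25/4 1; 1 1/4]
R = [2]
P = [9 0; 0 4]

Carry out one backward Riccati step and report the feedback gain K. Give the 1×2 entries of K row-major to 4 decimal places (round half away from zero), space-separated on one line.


BᵀP = [27.0000 -2.0000]
S = R + BᵀPB = [2] + [82.0000] = [84.0000]
BᵀPA = [52.0000 102.0000]
K = S⁻¹·BᵀPA = [0.6190 1.2143]
A−BK = [0.1429 0.3571; 1.3095 3.6071]
AᵀP(A−BK) = [7.8095 20.8571; 20.8571 56.1429]
P' = Q + AᵀP(A−BK) = [14.0595 21.8571; 21.8571 56.3929]
tr(P') = 70.4524

0.6190 1.2143


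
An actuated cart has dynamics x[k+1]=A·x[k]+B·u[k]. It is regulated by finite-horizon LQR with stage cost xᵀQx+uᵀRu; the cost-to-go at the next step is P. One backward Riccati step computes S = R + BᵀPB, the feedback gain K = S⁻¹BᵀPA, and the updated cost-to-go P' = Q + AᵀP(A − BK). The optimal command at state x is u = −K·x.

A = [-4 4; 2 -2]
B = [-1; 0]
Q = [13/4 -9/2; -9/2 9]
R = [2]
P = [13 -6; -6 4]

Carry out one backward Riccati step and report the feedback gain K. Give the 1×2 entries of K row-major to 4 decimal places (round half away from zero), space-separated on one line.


BᵀP = [-13.0000 6.0000]
S = R + BᵀPB = [2] + [13.0000] = [15.0000]
BᵀPA = [64.0000 -64.0000]
K = S⁻¹·BᵀPA = [4.2667 -4.2667]
A−BK = [0.2667 -0.2667; 2.0000 -2.0000]
AᵀP(A−BK) = [46.9333 -46.9333; -46.9333 46.9333]
P' = Q + AᵀP(A−BK) = [50.1833 -51.4333; -51.4333 55.9333]
tr(P') = 106.1167

4.2667 -4.2667


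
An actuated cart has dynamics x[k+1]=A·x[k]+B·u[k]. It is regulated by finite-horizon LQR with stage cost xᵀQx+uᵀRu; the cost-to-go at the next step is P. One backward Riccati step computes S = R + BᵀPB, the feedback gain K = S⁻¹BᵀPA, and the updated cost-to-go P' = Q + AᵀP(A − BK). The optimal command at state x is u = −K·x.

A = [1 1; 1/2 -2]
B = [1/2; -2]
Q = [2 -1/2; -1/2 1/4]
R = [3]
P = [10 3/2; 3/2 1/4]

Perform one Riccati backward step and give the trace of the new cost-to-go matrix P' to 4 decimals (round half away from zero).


BᵀP = [2.0000 0.2500]
S = R + BᵀPB = [3] + [0.5000] = [3.5000]
BᵀPA = [2.1250 1.5000]
K = S⁻¹·BᵀPA = [0.6071 0.4286]
A−BK = [0.6964 0.7857; 1.7143 -1.1429]
AᵀP(A−BK) = [10.2723 6.5893; 6.5893 4.3571]
P' = Q + AᵀP(A−BK) = [12.2723 6.0893; 6.0893 4.6071]
tr(P') = 16.8795

16.8795


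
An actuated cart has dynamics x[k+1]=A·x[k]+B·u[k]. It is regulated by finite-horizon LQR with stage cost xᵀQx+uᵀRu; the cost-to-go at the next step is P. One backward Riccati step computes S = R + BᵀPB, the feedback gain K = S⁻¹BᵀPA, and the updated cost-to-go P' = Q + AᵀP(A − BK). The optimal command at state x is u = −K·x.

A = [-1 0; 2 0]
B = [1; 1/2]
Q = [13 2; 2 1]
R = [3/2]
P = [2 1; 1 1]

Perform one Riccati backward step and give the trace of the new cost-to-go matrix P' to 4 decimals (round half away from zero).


BᵀP = [2.5000 1.5000]
S = R + BᵀPB = [3/2] + [3.2500] = [4.7500]
BᵀPA = [0.5000 0.0000]
K = S⁻¹·BᵀPA = [0.1053 0.0000]
A−BK = [-1.1053 0.0000; 1.9474 0.0000]
AᵀP(A−BK) = [1.9474 0.0000; 0.0000 0.0000]
P' = Q + AᵀP(A−BK) = [14.9474 2.0000; 2.0000 1.0000]
tr(P') = 15.9474

15.9474


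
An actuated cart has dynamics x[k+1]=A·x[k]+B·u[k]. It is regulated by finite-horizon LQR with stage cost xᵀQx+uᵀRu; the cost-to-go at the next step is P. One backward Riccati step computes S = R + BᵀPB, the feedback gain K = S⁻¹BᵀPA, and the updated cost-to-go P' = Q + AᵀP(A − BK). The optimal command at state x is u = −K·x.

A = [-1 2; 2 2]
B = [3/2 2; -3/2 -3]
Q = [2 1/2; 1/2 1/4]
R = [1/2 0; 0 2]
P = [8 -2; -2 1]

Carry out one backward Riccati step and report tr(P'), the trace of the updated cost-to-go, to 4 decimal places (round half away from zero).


BᵀP = [15.0000 -4.5000; 22.0000 -7.0000]
S = R + BᵀPB = [1/2 0; 0 2] + [29.2500 43.5000; 43.5000 65.0000] = [29.7500 43.5000; 43.5000 67.0000]
BᵀPA = [-24.0000 21.0000; -36.0000 30.0000]
K = S⁻¹·BᵀPA = [-0.4158 1.0099; -0.2673 -0.2079]
A−BK = [0.1584 0.9010; 0.5743 2.8911]
AᵀP(A−BK) = [0.3960 0.7525; 0.7525 5.0297]
P' = Q + AᵀP(A−BK) = [2.3960 1.2525; 1.2525 5.2797]
tr(P') = 7.6757

7.6757


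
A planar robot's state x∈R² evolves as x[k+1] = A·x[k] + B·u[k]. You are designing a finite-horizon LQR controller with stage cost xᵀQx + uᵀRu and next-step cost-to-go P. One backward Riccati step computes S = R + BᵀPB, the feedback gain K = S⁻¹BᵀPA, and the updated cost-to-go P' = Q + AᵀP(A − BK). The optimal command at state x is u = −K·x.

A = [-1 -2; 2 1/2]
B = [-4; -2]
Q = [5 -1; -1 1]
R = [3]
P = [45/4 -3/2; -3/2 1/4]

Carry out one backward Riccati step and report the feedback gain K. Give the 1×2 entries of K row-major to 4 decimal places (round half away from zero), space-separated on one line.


BᵀP = [-42.0000 5.5000]
S = R + BᵀPB = [3] + [157.0000] = [160.0000]
BᵀPA = [53.0000 86.7500]
K = S⁻¹·BᵀPA = [0.3313 0.5422]
A−BK = [0.3250 0.1688; 2.6625 1.5844]
AᵀP(A−BK) = [0.6938 0.7641; 0.7641 1.0277]
P' = Q + AᵀP(A−BK) = [5.6938 -0.2359; -0.2359 2.0277]
tr(P') = 7.7215

0.3313 0.5422


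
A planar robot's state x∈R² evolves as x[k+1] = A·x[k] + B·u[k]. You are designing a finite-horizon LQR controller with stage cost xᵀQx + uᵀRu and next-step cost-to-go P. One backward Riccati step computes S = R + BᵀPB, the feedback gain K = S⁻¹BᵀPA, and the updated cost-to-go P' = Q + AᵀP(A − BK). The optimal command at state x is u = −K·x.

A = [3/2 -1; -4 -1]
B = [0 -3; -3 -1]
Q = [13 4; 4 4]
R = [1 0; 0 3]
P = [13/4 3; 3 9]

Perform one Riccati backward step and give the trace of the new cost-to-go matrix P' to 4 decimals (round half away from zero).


20.0626

BᵀP = [-9.0000 -27.0000; -12.7500 -18.0000]
S = R + BᵀPB = [1 0; 0 3] + [81.0000 54.0000; 54.0000 56.2500] = [82.0000 54.0000; 54.0000 59.2500]
BᵀPA = [94.5000 36.0000; 52.8750 30.7500]
K = S⁻¹·BᵀPA = [1.4125 0.2432; -0.3950 0.2973]
A−BK = [0.3151 -0.1081; -0.1573 0.0270]
AᵀP(A−BK) = [2.7113 -0.0811; -0.0811 0.3514]
P' = Q + AᵀP(A−BK) = [15.7113 3.9189; 3.9189 4.3514]
tr(P') = 20.0626


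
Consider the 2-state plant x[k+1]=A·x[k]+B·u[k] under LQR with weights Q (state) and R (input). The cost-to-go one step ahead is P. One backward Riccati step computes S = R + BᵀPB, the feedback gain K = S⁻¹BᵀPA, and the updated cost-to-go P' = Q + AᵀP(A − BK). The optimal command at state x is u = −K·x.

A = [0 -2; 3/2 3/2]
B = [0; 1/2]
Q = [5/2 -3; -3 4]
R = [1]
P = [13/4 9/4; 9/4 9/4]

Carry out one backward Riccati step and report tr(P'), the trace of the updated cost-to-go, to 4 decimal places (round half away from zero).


14.1000

BᵀP = [1.1250 1.1250]
S = R + BᵀPB = [1] + [0.5625] = [1.5625]
BᵀPA = [1.6875 -0.5625]
K = S⁻¹·BᵀPA = [1.0800 -0.3600]
A−BK = [0.0000 -2.0000; 0.9600 1.6800]
AᵀP(A−BK) = [3.2400 -1.0800; -1.0800 4.3600]
P' = Q + AᵀP(A−BK) = [5.7400 -4.0800; -4.0800 8.3600]
tr(P') = 14.1000


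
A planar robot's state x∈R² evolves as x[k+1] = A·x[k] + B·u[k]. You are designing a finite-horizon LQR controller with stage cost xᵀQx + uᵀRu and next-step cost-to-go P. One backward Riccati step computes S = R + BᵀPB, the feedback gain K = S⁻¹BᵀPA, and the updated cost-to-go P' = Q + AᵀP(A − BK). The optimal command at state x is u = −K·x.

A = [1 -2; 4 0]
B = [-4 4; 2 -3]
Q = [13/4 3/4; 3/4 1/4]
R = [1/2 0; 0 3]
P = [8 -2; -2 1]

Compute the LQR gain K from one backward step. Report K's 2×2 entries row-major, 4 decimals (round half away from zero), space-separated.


-0.4492 0.4800 -0.4477 0.0400

BᵀP = [-36.0000 10.0000; 38.0000 -11.0000]
S = R + BᵀPB = [1/2 0; 0 3] + [164.0000 -174.0000; -174.0000 185.0000] = [164.5000 -174.0000; -174.0000 188.0000]
BᵀPA = [4.0000 72.0000; -6.0000 -76.0000]
K = S⁻¹·BᵀPA = [-0.4492 0.4800; -0.4477 0.0400]
A−BK = [0.9938 -0.2400; 3.5554 -0.8400]
AᵀP(A−BK) = [7.1108 -1.6800; -1.6800 0.4800]
P' = Q + AᵀP(A−BK) = [10.3608 -0.9300; -0.9300 0.7300]
tr(P') = 11.0908


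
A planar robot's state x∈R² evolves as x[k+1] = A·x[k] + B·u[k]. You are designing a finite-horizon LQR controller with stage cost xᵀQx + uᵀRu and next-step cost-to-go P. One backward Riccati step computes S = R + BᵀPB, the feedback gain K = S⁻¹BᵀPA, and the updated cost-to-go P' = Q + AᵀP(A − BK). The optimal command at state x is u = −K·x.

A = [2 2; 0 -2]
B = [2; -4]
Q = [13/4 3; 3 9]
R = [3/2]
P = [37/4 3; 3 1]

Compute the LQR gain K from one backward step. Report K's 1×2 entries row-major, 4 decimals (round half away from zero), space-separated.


BᵀP = [6.5000 2.0000]
S = R + BᵀPB = [3/2] + [5.0000] = [6.5000]
BᵀPA = [13.0000 9.0000]
K = S⁻¹·BᵀPA = [2.0000 1.3846]
A−BK = [-2.0000 -0.7692; 8.0000 3.5385]
AᵀP(A−BK) = [11.0000 7.0000; 7.0000 4.5385]
P' = Q + AᵀP(A−BK) = [14.2500 10.0000; 10.0000 13.5385]
tr(P') = 27.7885

2.0000 1.3846


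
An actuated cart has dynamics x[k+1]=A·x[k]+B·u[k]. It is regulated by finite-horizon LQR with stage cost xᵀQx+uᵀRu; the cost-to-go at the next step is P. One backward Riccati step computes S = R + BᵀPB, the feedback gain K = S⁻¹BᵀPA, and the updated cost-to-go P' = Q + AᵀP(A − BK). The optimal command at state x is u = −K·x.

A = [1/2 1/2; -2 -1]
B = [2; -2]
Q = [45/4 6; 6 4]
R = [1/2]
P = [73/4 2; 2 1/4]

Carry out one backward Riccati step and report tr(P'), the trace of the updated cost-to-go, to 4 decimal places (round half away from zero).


15.3835

BᵀP = [32.5000 3.5000]
S = R + BᵀPB = [1/2] + [58.0000] = [58.5000]
BᵀPA = [9.2500 12.7500]
K = S⁻¹·BᵀPA = [0.1581 0.2179]
A−BK = [0.1838 0.0641; -1.6838 -0.5641]
AᵀP(A−BK) = [0.0999 0.0465; 0.0465 0.0337]
P' = Q + AᵀP(A−BK) = [11.3499 6.0465; 6.0465 4.0337]
tr(P') = 15.3835


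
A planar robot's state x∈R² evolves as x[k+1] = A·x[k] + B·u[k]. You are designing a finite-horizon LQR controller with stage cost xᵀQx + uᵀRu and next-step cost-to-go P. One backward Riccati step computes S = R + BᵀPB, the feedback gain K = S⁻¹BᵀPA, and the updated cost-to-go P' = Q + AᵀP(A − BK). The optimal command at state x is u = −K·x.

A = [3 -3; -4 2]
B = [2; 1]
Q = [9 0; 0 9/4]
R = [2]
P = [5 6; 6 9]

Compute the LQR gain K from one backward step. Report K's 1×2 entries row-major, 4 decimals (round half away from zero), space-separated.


BᵀP = [16.0000 21.0000]
S = R + BᵀPB = [2] + [53.0000] = [55.0000]
BᵀPA = [-36.0000 -6.0000]
K = S⁻¹·BᵀPA = [-0.6545 -0.1091]
A−BK = [4.3091 -2.7818; -3.3455 2.1091]
AᵀP(A−BK) = [21.4364 -12.9273; -12.9273 8.3455]
P' = Q + AᵀP(A−BK) = [30.4364 -12.9273; -12.9273 10.5955]
tr(P') = 41.0318

-0.6545 -0.1091


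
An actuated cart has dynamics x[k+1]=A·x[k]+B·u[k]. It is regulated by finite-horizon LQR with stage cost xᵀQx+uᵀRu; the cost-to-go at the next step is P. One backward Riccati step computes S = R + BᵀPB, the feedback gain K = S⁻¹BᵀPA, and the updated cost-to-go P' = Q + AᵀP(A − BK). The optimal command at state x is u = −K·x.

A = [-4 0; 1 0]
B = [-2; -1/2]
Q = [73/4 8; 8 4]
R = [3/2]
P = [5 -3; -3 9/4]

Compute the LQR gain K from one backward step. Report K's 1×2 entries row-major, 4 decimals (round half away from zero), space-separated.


2.4202 0.0000

BᵀP = [-8.5000 4.8750]
S = R + BᵀPB = [3/2] + [14.5625] = [16.0625]
BᵀPA = [38.8750 0.0000]
K = S⁻¹·BᵀPA = [2.4202 0.0000]
A−BK = [0.8405 0.0000; 2.2101 0.0000]
AᵀP(A−BK) = [12.1634 0.0000; 0.0000 0.0000]
P' = Q + AᵀP(A−BK) = [30.4134 8.0000; 8.0000 4.0000]
tr(P') = 34.4134


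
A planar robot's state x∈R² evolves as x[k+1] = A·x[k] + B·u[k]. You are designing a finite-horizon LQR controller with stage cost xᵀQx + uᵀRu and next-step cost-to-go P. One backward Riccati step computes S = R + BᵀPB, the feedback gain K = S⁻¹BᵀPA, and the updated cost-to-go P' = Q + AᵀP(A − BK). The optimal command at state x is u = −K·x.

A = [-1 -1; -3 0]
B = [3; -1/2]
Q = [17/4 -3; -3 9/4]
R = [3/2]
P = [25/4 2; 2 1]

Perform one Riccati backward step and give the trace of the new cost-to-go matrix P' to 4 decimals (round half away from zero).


BᵀP = [17.7500 5.5000]
S = R + BᵀPB = [3/2] + [50.5000] = [52.0000]
BᵀPA = [-34.2500 -17.7500]
K = S⁻¹·BᵀPA = [-0.6587 -0.3413]
A−BK = [0.9760 0.0240; -3.3293 -0.1707]
AᵀP(A−BK) = [4.6911 0.5589; 0.5589 0.1911]
P' = Q + AᵀP(A−BK) = [8.9411 -2.4411; -2.4411 2.4411]
tr(P') = 11.3822

11.3822


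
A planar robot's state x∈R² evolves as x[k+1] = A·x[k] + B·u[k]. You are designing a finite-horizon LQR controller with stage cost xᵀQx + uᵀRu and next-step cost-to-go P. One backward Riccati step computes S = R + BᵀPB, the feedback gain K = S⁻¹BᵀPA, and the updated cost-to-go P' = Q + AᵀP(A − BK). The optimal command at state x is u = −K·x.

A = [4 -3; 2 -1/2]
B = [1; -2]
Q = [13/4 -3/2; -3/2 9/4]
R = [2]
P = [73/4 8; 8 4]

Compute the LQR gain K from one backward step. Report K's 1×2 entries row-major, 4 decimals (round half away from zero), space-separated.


2.1176 -1.5882

BᵀP = [2.2500 0.0000]
S = R + BᵀPB = [2] + [2.2500] = [4.2500]
BᵀPA = [9.0000 -6.7500]
K = S⁻¹·BᵀPA = [2.1176 -1.5882]
A−BK = [1.8824 -1.4118; 6.2353 -3.6765]
AᵀP(A−BK) = [416.9412 -272.7059; -272.7059 178.5294]
P' = Q + AᵀP(A−BK) = [420.1912 -274.2059; -274.2059 180.7794]
tr(P') = 600.9706


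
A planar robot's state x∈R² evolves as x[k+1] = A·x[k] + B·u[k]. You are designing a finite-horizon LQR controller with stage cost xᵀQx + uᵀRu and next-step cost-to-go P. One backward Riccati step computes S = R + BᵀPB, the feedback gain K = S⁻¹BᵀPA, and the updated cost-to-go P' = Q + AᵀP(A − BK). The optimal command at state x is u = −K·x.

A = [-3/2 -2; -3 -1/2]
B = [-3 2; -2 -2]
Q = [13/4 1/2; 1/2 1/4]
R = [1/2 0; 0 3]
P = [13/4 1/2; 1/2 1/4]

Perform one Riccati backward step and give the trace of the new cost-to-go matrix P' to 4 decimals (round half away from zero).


BᵀP = [-10.7500 -2.0000; 5.5000 0.5000]
S = R + BᵀPB = [1/2 0; 0 3] + [36.2500 -17.5000; -17.5000 10.0000] = [36.7500 -17.5000; -17.5000 13.0000]
BᵀPA = [22.1250 22.5000; -9.7500 -11.2500]
K = S⁻¹·BᵀPA = [0.6822 0.5576; 0.1684 -0.1148]
A−BK = [0.2099 -0.0977; -1.2988 0.3856]
AᵀP(A−BK) = [0.6101 0.0443; 0.0443 0.2255]
P' = Q + AᵀP(A−BK) = [3.8601 0.5443; 0.5443 0.4755]
tr(P') = 4.3356

4.3356


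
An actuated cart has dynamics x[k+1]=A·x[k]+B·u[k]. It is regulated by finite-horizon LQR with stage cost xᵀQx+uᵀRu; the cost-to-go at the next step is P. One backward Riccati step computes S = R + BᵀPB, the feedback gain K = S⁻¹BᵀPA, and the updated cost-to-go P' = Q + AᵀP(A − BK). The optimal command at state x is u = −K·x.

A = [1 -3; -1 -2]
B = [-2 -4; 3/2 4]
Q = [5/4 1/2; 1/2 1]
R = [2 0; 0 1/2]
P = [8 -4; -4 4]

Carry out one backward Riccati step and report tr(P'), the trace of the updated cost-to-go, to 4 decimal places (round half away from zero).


20.4737

BᵀP = [-22.0000 14.0000; -48.0000 32.0000]
S = R + BᵀPB = [2 0; 0 1/2] + [65.0000 144.0000; 144.0000 320.0000] = [67.0000 144.0000; 144.0000 320.5000]
BᵀPA = [-36.0000 38.0000; -80.0000 80.0000]
K = S⁻¹·BᵀPA = [-0.0244 0.8936; -0.2386 -0.1519]
A−BK = [-0.0034 -1.8203; -0.0088 -2.7329]
AᵀP(A−BK) = [0.0298 0.0190; 0.0190 18.1939]
P' = Q + AᵀP(A−BK) = [1.2798 0.5190; 0.5190 19.1939]
tr(P') = 20.4737


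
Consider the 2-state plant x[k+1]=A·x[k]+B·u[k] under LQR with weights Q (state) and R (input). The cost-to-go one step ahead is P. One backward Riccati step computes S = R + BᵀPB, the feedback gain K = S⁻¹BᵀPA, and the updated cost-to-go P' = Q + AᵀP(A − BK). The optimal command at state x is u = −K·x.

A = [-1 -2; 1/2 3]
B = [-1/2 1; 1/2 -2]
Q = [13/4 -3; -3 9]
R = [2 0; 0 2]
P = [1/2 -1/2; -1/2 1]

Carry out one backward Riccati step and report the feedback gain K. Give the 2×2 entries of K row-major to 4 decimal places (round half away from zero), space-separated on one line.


BᵀP = [-0.5000 0.7500; 1.5000 -2.5000]
S = R + BᵀPB = [2 0; 0 2] + [0.6250 -2.0000; -2.0000 6.5000] = [2.6250 -2.0000; -2.0000 8.5000]
BᵀPA = [0.8750 3.2500; -2.7500 -10.5000]
K = S⁻¹·BᵀPA = [0.1058 0.3618; -0.2986 -1.1502]
A−BK = [-0.6485 -0.6689; -0.1502 0.5188]
AᵀP(A−BK) = [0.3362 1.0205; 1.0205 3.7474]
P' = Q + AᵀP(A−BK) = [3.5862 -1.9795; -1.9795 12.7474]
tr(P') = 16.3336

0.1058 0.3618 -0.2986 -1.1502


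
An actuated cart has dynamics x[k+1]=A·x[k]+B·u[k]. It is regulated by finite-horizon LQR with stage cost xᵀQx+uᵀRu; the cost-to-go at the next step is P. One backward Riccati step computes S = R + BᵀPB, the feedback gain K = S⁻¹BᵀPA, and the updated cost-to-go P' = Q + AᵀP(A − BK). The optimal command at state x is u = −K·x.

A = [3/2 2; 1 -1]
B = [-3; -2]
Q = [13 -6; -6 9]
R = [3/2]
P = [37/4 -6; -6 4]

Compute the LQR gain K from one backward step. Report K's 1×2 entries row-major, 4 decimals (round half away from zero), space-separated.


BᵀP = [-15.7500 10.0000]
S = R + BᵀPB = [3/2] + [27.2500] = [28.7500]
BᵀPA = [-13.6250 -41.5000]
K = S⁻¹·BᵀPA = [-0.4739 -1.4435]
A−BK = [0.0783 -2.3304; 0.0522 -3.8870]
AᵀP(A−BK) = [0.3554 1.0826; 1.0826 5.0957]
P' = Q + AᵀP(A−BK) = [13.3554 -4.9174; -4.9174 14.0957]
tr(P') = 27.4511

-0.4739 -1.4435


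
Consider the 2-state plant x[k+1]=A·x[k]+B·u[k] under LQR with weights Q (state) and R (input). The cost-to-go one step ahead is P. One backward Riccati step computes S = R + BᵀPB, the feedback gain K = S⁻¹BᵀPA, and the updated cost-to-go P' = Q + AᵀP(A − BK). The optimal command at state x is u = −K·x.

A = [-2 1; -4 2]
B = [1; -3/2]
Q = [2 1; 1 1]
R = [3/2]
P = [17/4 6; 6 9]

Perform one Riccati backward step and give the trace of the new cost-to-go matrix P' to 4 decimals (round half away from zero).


BᵀP = [-4.7500 -7.5000]
S = R + BᵀPB = [3/2] + [6.5000] = [8.0000]
BᵀPA = [39.5000 -19.7500]
K = S⁻¹·BᵀPA = [4.9375 -2.4688]
A−BK = [-6.9375 3.4688; 3.4063 -1.7031]
AᵀP(A−BK) = [61.9688 -30.9844; -30.9844 15.4922]
P' = Q + AᵀP(A−BK) = [63.9688 -29.9844; -29.9844 16.4922]
tr(P') = 80.4609

80.4609


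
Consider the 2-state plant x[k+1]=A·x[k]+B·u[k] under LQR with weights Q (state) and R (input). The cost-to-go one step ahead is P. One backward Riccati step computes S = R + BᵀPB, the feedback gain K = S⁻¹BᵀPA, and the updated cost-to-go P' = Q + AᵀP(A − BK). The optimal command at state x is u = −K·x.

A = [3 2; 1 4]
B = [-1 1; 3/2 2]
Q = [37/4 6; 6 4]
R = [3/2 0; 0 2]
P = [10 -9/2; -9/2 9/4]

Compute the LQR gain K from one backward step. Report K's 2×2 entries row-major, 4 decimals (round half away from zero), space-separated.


-1.3917 -0.0448 0.5361 0.6517

BᵀP = [-16.7500 7.8750; 1.0000 0.0000]
S = R + BᵀPB = [3/2 0; 0 2] + [28.5625 -1.0000; -1.0000 1.0000] = [30.0625 -1.0000; -1.0000 3.0000]
BᵀPA = [-42.3750 -2.0000; 3.0000 2.0000]
K = S⁻¹·BᵀPA = [-1.3917 -0.0448; 0.5361 0.6517]
A−BK = [1.0722 1.3034; 2.0154 2.7638]
AᵀP(A−BK) = [4.6671 2.1444; 2.1444 2.6069]
P' = Q + AᵀP(A−BK) = [13.9171 8.1444; 8.1444 6.6069]
tr(P') = 20.5240


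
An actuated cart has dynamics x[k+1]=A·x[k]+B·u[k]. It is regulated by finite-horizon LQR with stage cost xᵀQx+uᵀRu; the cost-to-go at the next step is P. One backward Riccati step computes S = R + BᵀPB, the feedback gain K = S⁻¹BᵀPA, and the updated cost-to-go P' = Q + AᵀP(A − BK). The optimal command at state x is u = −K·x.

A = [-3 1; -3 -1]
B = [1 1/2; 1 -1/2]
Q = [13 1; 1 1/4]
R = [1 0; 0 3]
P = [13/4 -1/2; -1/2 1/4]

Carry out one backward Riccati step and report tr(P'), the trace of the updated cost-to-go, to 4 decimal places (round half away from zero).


BᵀP = [2.7500 -0.2500; 1.8750 -0.3750]
S = R + BᵀPB = [1 0; 0 3] + [2.5000 1.5000; 1.5000 1.1250] = [3.5000 1.5000; 1.5000 4.1250]
BᵀPA = [-7.5000 3.0000; -4.5000 2.2500]
K = S⁻¹·BᵀPA = [-1.9846 0.7385; -0.3692 0.2769]
A−BK = [-0.8308 0.1231; -1.2000 -1.6000]
AᵀP(A−BK) = [5.9538 -2.2154; -2.2154 1.6615]
P' = Q + AᵀP(A−BK) = [18.9538 -1.2154; -1.2154 1.9115]
tr(P') = 20.8654

20.8654


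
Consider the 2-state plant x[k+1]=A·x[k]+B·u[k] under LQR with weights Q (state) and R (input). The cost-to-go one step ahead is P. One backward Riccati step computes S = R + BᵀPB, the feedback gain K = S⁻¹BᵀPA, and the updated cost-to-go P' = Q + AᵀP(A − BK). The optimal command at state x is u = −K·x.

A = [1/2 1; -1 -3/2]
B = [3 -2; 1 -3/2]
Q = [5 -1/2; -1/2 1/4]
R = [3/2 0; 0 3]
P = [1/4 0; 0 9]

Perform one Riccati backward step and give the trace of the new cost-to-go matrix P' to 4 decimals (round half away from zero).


BᵀP = [0.7500 9.0000; -0.5000 -13.5000]
S = R + BᵀPB = [3/2 0; 0 3] + [11.2500 -15.0000; -15.0000 21.2500] = [12.7500 -15.0000; -15.0000 24.2500]
BᵀPA = [-8.6250 -12.7500; 13.2500 19.7500]
K = S⁻¹·BᵀPA = [-0.1236 -0.1537; 0.4699 0.7194]
A−BK = [1.8107 2.8998; -0.1715 -0.2673]
AᵀP(A−BK) = [1.7698 2.7678; 2.7678 4.3330]
P' = Q + AᵀP(A−BK) = [6.7698 2.2678; 2.2678 4.5830]
tr(P') = 11.3527

11.3527


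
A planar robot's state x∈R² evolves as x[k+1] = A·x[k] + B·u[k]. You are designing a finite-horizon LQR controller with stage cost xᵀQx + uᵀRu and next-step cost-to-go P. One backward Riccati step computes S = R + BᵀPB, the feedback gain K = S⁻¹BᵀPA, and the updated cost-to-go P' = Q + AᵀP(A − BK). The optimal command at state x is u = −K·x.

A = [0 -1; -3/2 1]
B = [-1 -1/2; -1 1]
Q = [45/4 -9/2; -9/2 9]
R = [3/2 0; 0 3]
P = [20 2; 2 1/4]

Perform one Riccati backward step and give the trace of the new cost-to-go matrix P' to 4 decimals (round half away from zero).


BᵀP = [-22.0000 -2.2500; -8.0000 -0.7500]
S = R + BᵀPB = [3/2 0; 0 3] + [24.2500 8.7500; 8.7500 3.2500] = [25.7500 8.7500; 8.7500 6.2500]
BᵀPA = [3.3750 19.7500; 1.1250 7.2500]
K = S⁻¹·BᵀPA = [0.1333 0.7111; -0.0067 0.1644]
A−BK = [0.1300 -0.2067; -1.3600 1.5467]
AᵀP(A−BK) = [0.1200 0.0400; 0.0400 1.0133]
P' = Q + AᵀP(A−BK) = [11.3700 -4.4600; -4.4600 10.0133]
tr(P') = 21.3833

21.3833


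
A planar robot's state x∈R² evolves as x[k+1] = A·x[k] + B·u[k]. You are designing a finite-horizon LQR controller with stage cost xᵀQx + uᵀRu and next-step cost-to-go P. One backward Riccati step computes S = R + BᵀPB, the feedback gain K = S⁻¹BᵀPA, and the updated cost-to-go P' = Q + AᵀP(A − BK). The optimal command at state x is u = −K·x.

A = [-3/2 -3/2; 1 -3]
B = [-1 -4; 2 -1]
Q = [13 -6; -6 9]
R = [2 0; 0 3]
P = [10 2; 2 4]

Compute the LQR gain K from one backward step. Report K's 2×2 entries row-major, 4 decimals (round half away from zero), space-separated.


BᵀP = [-6.0000 6.0000; -42.0000 -12.0000]
S = R + BᵀPB = [2 0; 0 3] + [18.0000 18.0000; 18.0000 180.0000] = [20.0000 18.0000; 18.0000 183.0000]
BᵀPA = [15.0000 -9.0000; 51.0000 99.0000]
K = S⁻¹·BᵀPA = [0.5477 -1.0279; 0.2248 0.6421]
A−BK = [-0.0531 0.0405; 0.1295 -0.3022]
AᵀP(A−BK) = [0.8192 -0.8282; -0.8282 3.6826]
P' = Q + AᵀP(A−BK) = [13.8192 -6.8282; -6.8282 12.6826]
tr(P') = 26.5018

0.5477 -1.0279 0.2248 0.6421


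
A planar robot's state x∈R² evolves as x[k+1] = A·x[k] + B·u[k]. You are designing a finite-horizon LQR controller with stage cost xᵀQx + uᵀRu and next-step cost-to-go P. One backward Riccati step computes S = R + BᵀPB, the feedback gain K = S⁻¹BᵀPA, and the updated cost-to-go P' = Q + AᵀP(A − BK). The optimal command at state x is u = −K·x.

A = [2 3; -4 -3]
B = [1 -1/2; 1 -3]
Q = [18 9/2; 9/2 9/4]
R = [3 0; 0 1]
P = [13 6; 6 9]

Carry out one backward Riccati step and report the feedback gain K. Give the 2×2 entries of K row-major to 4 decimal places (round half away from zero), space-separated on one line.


BᵀP = [19.0000 15.0000; -24.5000 -30.0000]
S = R + BᵀPB = [3 0; 0 1] + [34.0000 -54.5000; -54.5000 102.2500] = [37.0000 -54.5000; -54.5000 103.2500]
BᵀPA = [-22.0000 12.0000; 71.0000 16.5000]
K = S⁻¹·BᵀPA = [1.8800 2.5156; 1.6800 1.4876]
A−BK = [0.9600 1.2282; -0.8400 -1.0526]
AᵀP(A−BK) = [22.0800 27.7200; 27.7200 35.2668]
P' = Q + AᵀP(A−BK) = [40.0800 32.2200; 32.2200 37.5168]
tr(P') = 77.5968

1.8800 2.5156 1.6800 1.4876


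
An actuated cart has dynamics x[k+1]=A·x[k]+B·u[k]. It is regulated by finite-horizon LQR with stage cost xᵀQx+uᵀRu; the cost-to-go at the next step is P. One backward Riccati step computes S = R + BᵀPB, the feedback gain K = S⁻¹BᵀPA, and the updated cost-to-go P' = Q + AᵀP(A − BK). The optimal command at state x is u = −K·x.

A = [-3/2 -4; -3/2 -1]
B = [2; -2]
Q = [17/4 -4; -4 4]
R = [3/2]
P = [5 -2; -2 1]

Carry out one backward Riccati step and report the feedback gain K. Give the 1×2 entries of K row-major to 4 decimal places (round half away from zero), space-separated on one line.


BᵀP = [14.0000 -6.0000]
S = R + BᵀPB = [3/2] + [40.0000] = [41.5000]
BᵀPA = [-12.0000 -50.0000]
K = S⁻¹·BᵀPA = [-0.2892 -1.2048]
A−BK = [-0.9217 -1.5904; -2.0783 -3.4096]
AᵀP(A−BK) = [1.0301 2.0422; 2.0422 4.7590]
P' = Q + AᵀP(A−BK) = [5.2801 -1.9578; -1.9578 8.7590]
tr(P') = 14.0392

-0.2892 -1.2048


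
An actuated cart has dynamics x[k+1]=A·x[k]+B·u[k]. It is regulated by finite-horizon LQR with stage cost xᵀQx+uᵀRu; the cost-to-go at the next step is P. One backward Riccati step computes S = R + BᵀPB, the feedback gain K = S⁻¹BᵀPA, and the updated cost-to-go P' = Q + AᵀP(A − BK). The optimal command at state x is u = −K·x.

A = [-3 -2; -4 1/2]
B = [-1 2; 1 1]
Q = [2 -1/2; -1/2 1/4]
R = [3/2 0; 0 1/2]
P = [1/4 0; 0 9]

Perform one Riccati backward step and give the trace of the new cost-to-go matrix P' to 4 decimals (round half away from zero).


BᵀP = [-0.2500 9.0000; 0.5000 9.0000]
S = R + BᵀPB = [3/2 0; 0 1/2] + [9.2500 8.5000; 8.5000 10.0000] = [10.7500 8.5000; 8.5000 10.5000]
BᵀPA = [-35.2500 5.0000; -37.5000 3.5000]
K = S⁻¹·BᵀPA = [-1.2646 0.5600; -2.5477 -0.1200]
A−BK = [0.8308 -1.2000; -0.1877 0.0600]
AᵀP(A−BK) = [6.1338 -1.2600; -1.2600 0.8700]
P' = Q + AᵀP(A−BK) = [8.1338 -1.7600; -1.7600 1.1200]
tr(P') = 9.2538

9.2538


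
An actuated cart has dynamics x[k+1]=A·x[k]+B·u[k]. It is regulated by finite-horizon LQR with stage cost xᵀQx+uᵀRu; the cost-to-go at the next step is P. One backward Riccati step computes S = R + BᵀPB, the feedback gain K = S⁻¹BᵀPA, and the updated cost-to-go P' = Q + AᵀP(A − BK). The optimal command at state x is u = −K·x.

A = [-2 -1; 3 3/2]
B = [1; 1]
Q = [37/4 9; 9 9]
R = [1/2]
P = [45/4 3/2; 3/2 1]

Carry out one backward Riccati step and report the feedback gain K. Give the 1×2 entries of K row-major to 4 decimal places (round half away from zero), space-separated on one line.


-1.1429 -0.5714

BᵀP = [12.7500 2.5000]
S = R + BᵀPB = [1/2] + [15.2500] = [15.7500]
BᵀPA = [-18.0000 -9.0000]
K = S⁻¹·BᵀPA = [-1.1429 -0.5714]
A−BK = [-0.8571 -0.4286; 4.1429 2.0714]
AᵀP(A−BK) = [15.4286 7.7143; 7.7143 3.8571]
P' = Q + AᵀP(A−BK) = [24.6786 16.7143; 16.7143 12.8571]
tr(P') = 37.5357


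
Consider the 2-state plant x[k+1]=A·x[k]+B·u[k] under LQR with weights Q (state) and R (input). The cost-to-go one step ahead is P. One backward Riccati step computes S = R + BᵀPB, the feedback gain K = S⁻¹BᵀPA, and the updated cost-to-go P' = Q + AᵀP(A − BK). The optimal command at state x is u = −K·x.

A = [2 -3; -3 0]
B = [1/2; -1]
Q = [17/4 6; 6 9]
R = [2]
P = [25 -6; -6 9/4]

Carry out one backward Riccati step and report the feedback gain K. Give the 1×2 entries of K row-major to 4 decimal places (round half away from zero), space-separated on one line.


BᵀP = [18.5000 -5.2500]
S = R + BᵀPB = [2] + [14.5000] = [16.5000]
BᵀPA = [52.7500 -55.5000]
K = S⁻¹·BᵀPA = [3.1970 -3.3636]
A−BK = [0.4015 -1.3182; 0.1970 -3.3636]
AᵀP(A−BK) = [23.6098 -26.5682; -26.5682 38.3182]
P' = Q + AᵀP(A−BK) = [27.8598 -20.5682; -20.5682 47.3182]
tr(P') = 75.1780

3.1970 -3.3636


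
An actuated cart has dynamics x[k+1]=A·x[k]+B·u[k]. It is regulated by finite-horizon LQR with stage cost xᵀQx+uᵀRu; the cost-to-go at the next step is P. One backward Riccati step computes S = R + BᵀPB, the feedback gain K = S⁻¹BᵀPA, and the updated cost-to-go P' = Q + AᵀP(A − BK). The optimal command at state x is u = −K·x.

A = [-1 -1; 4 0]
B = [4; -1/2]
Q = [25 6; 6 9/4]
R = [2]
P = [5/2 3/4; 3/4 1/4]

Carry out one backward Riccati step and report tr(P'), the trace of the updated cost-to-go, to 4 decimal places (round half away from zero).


BᵀP = [9.6250 2.8750]
S = R + BᵀPB = [2] + [37.0625] = [39.0625]
BᵀPA = [1.8750 -9.6250]
K = S⁻¹·BᵀPA = [0.0480 -0.2464]
A−BK = [-1.1920 -0.0144; 4.0240 -0.1232]
AᵀP(A−BK) = [0.4100 -0.0380; -0.0380 0.1284]
P' = Q + AᵀP(A−BK) = [25.4100 5.9620; 5.9620 2.3784]
tr(P') = 27.7884

27.7884


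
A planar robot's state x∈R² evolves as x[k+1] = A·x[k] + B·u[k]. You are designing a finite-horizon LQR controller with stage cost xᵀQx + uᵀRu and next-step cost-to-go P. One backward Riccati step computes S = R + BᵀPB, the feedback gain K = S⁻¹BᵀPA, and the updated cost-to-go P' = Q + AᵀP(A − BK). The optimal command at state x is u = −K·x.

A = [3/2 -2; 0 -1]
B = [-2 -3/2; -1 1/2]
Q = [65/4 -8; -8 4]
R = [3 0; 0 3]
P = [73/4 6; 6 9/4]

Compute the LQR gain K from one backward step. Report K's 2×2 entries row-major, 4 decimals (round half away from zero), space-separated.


BᵀP = [-42.5000 -14.2500; -24.3750 -7.8750]
S = R + BᵀPB = [3 0; 0 3] + [99.2500 56.6250; 56.6250 32.6250] = [102.2500 56.6250; 56.6250 35.6250]
BᵀPA = [-63.7500 99.2500; -36.5625 56.6250]
K = S⁻¹·BᵀPA = [-0.4601 0.7550; -0.2949 0.3894]
A−BK = [0.1373 0.0941; -0.3127 -0.4397]
AᵀP(A−BK) = [0.9450 -1.3804; -1.3804 2.2651]
P' = Q + AᵀP(A−BK) = [17.1950 -9.3804; -9.3804 6.2651]
tr(P') = 23.4601

-0.4601 0.7550 -0.2949 0.3894


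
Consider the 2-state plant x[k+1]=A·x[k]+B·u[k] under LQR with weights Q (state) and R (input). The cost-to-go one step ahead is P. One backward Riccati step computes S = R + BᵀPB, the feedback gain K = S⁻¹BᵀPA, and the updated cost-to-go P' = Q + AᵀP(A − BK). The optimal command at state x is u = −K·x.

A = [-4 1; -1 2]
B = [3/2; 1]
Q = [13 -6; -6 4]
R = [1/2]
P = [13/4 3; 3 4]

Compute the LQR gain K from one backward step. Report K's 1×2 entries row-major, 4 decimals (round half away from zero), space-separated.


BᵀP = [7.8750 8.5000]
S = R + BᵀPB = [1/2] + [20.3125] = [20.8125]
BᵀPA = [-40.0000 24.8750]
K = S⁻¹·BᵀPA = [-1.9219 1.1952]
A−BK = [-1.1171 -0.7928; 0.9219 0.8048]
AᵀP(A−BK) = [3.1231 -0.1922; -0.1922 1.5195]
P' = Q + AᵀP(A−BK) = [16.1231 -6.1922; -6.1922 5.5195]
tr(P') = 21.6426

-1.9219 1.1952


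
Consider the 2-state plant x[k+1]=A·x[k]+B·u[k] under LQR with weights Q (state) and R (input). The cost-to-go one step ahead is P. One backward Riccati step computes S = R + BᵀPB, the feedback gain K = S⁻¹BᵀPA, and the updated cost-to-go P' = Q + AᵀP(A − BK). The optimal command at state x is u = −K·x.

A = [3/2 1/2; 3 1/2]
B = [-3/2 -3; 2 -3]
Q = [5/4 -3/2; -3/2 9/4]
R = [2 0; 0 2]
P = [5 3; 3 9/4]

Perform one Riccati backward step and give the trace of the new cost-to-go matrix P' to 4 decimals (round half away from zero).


4.7226

BᵀP = [-1.5000 0.0000; -24.0000 -15.7500]
S = R + BᵀPB = [2 0; 0 2] + [2.2500 4.5000; 4.5000 119.2500] = [4.2500 4.5000; 4.5000 121.2500]
BᵀPA = [-2.2500 -0.7500; -83.2500 -19.8750]
K = S⁻¹·BᵀPA = [0.2057 -0.0030; -0.6942 -0.1638]
A−BK = [-0.2742 0.0040; 0.5060 0.0146]
AᵀP(A−BK) = [1.1680 0.2314; 0.2314 0.0546]
P' = Q + AᵀP(A−BK) = [2.4180 -1.2686; -1.2686 2.3046]
tr(P') = 4.7226


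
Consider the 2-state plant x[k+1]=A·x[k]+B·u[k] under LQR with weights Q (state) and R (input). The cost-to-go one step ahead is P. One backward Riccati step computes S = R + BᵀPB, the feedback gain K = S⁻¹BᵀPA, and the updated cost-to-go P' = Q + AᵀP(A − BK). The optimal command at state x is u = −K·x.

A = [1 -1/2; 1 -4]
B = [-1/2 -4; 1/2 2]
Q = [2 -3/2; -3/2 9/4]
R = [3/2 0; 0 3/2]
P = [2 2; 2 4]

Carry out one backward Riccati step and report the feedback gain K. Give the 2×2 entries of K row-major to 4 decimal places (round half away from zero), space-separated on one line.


0.8226 -2.3871 -0.3226 0.3871

BᵀP = [0.0000 1.0000; -4.0000 0.0000]
S = R + BᵀPB = [3/2 0; 0 3/2] + [0.5000 2.0000; 2.0000 16.0000] = [2.0000 2.0000; 2.0000 17.5000]
BᵀPA = [1.0000 -4.0000; -4.0000 2.0000]
K = S⁻¹·BᵀPA = [0.8226 -2.3871; -0.3226 0.3871]
A−BK = [0.1210 -0.1452; 1.2339 -3.5806]
AᵀP(A−BK) = [7.8871 -22.0645; -22.0645 62.1774]
P' = Q + AᵀP(A−BK) = [9.8871 -23.5645; -23.5645 64.4274]
tr(P') = 74.3145


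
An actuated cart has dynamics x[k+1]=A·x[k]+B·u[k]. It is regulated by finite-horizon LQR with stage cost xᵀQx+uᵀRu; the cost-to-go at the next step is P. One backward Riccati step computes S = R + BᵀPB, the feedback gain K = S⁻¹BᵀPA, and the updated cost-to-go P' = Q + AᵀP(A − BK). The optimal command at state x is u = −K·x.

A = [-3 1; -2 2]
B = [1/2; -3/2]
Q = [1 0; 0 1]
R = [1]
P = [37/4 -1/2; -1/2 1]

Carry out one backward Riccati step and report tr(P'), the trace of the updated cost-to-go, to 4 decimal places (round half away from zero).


68.6931

BᵀP = [5.3750 -1.7500]
S = R + BᵀPB = [1] + [5.3125] = [6.3125]
BᵀPA = [-12.6250 1.8750]
K = S⁻¹·BᵀPA = [-2.0000 0.2970]
A−BK = [-2.0000 0.8515; -5.0000 2.4455]
AᵀP(A−BK) = [56.0000 -24.0000; -24.0000 10.6931]
P' = Q + AᵀP(A−BK) = [57.0000 -24.0000; -24.0000 11.6931]
tr(P') = 68.6931


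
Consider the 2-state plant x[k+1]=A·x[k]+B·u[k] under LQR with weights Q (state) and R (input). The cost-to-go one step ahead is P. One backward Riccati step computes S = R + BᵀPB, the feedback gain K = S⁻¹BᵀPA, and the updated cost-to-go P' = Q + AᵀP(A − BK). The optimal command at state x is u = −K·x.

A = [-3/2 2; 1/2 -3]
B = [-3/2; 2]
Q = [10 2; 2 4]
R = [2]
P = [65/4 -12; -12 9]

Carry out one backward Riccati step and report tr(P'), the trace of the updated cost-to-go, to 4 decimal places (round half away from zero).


18.8142

BᵀP = [-48.3750 36.0000]
S = R + BᵀPB = [2] + [144.5625] = [146.5625]
BᵀPA = [90.5625 -204.7500]
K = S⁻¹·BᵀPA = [0.6179 -1.3970]
A−BK = [-0.5731 -0.0955; -0.7358 -0.2060]
AᵀP(A−BK) = [0.8530 -1.7328; -1.7328 3.9612]
P' = Q + AᵀP(A−BK) = [10.8530 0.2672; 0.2672 7.9612]
tr(P') = 18.8142


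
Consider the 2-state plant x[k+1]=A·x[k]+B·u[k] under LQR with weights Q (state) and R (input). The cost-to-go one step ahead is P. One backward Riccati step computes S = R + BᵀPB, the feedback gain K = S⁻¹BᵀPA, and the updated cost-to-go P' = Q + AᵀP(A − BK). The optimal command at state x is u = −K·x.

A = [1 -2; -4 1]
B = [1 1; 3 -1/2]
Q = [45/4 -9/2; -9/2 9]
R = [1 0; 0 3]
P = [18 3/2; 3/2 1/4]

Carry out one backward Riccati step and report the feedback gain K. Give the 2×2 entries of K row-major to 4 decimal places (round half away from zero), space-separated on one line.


0.0959 -0.9509 0.4958 -0.6543

BᵀP = [22.5000 2.2500; 17.2500 1.3750]
S = R + BᵀPB = [1 0; 0 3] + [29.2500 21.3750; 21.3750 16.5625] = [30.2500 21.3750; 21.3750 19.5625]
BᵀPA = [13.5000 -42.7500; 11.7500 -33.1250]
K = S⁻¹·BᵀPA = [0.0959 -0.9509; 0.4958 -0.6543]
A−BK = [0.4082 -0.3948; -4.0399 3.5255]
AᵀP(A−BK) = [2.8791 -2.9750; -2.9750 3.9259]
P' = Q + AᵀP(A−BK) = [14.1291 -7.4750; -7.4750 12.9259]
tr(P') = 27.0549


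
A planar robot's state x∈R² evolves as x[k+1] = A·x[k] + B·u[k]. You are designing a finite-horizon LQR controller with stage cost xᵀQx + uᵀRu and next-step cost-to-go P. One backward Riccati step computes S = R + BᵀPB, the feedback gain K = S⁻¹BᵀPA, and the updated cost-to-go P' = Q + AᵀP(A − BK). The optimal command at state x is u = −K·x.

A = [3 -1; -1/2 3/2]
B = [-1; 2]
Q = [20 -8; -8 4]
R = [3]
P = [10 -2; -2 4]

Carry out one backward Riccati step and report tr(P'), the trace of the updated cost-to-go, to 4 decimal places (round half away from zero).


BᵀP = [-14.0000 10.0000]
S = R + BᵀPB = [3] + [34.0000] = [37.0000]
BᵀPA = [-47.0000 29.0000]
K = S⁻¹·BᵀPA = [-1.2703 0.7838]
A−BK = [1.7297 -0.2162; 2.0405 -0.0676]
AᵀP(A−BK) = [37.2973 -6.1622; -6.1622 2.2703]
P' = Q + AᵀP(A−BK) = [57.2973 -14.1622; -14.1622 6.2703]
tr(P') = 63.5676

63.5676


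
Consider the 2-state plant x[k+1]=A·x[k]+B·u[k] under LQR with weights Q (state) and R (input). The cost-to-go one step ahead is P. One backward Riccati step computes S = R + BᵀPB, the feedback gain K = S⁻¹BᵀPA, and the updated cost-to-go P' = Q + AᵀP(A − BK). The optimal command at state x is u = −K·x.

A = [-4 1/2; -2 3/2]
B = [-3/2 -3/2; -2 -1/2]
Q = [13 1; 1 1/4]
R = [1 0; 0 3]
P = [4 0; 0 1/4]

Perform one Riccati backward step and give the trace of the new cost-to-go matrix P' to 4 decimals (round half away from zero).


BᵀP = [-6.0000 -0.5000; -6.0000 -0.1250]
S = R + BᵀPB = [1 0; 0 3] + [10.0000 9.2500; 9.2500 9.0625] = [11.0000 9.2500; 9.2500 12.0625]
BᵀPA = [25.0000 -3.7500; 24.2500 -3.1875]
K = S⁻¹·BᵀPA = [1.6393 -0.3342; 0.7533 -0.0080]
A−BK = [-0.4111 -0.0133; 1.6552 0.8276]
AᵀP(A−BK) = [5.7507 -0.2016; -0.2016 0.2838]
P' = Q + AᵀP(A−BK) = [18.7507 0.7984; 0.7984 0.5338]
tr(P') = 19.2845

19.2845


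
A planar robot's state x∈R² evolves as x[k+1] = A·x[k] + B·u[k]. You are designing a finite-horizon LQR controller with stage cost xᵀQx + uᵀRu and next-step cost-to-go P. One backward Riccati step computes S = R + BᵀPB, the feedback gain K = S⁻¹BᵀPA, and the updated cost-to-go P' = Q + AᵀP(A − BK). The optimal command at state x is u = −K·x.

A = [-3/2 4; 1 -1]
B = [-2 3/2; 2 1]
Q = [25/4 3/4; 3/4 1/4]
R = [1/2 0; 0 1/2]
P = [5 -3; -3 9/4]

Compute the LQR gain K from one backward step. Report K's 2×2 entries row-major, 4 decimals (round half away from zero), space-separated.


BᵀP = [-16.0000 10.5000; 4.5000 -2.2500]
S = R + BᵀPB = [1/2 0; 0 1/2] + [53.0000 -13.5000; -13.5000 4.5000] = [53.5000 -13.5000; -13.5000 5.0000]
BᵀPA = [34.5000 -74.5000; -9.0000 20.2500]
K = S⁻¹·BᵀPA = [0.5982 -1.1628; -0.1848 0.9106]
A−BK = [-0.0264 0.3087; -0.0117 0.4150]
AᵀP(A−BK) = [0.1979 -0.4399; -0.4399 1.1859]
P' = Q + AᵀP(A−BK) = [6.4479 0.3101; 0.3101 1.4359]
tr(P') = 7.8838

0.5982 -1.1628 -0.1848 0.9106


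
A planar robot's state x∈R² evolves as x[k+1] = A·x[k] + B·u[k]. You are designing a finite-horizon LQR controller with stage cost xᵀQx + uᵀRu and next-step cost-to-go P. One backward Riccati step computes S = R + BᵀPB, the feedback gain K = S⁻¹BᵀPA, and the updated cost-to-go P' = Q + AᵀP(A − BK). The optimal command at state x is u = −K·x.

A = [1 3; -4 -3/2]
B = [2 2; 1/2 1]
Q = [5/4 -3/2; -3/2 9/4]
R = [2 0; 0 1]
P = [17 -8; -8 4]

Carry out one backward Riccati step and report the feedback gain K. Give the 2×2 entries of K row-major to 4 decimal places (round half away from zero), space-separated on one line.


BᵀP = [30.0000 -14.0000; 26.0000 -12.0000]
S = R + BᵀPB = [2 0; 0 1] + [53.0000 46.0000; 46.0000 40.0000] = [55.0000 46.0000; 46.0000 41.0000]
BᵀPA = [86.0000 111.0000; 74.0000 96.0000]
K = S⁻¹·BᵀPA = [0.8777 0.9712; 0.8201 1.2518]
A−BK = [-2.3957 -1.4460; -5.2590 -3.2374]
AᵀP(A−BK) = [8.8273 6.8417; 6.8417 6.0216]
P' = Q + AᵀP(A−BK) = [10.0773 5.3417; 5.3417 8.2716]
tr(P') = 18.3489

0.8777 0.9712 0.8201 1.2518
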